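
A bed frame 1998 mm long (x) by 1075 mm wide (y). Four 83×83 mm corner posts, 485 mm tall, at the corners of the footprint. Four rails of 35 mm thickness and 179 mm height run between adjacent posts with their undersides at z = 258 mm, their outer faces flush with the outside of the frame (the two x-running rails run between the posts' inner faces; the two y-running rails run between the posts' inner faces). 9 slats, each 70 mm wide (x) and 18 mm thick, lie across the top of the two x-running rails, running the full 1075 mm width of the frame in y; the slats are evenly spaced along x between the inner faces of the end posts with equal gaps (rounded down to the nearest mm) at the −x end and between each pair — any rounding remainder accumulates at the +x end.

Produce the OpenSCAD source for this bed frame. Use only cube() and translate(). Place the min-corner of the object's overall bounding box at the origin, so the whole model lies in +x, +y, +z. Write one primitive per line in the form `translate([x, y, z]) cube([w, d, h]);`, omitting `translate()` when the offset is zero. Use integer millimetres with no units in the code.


// slat z = rail_z + rail_h = 258 + 179 = 437
// slat gap = ⌊(1832 − 9·70) / 10⌋ = 120
cube([83, 83, 485]);
translate([0, 992, 0]) cube([83, 83, 485]);
translate([1915, 0, 0]) cube([83, 83, 485]);
translate([1915, 992, 0]) cube([83, 83, 485]);
translate([83, 0, 258]) cube([1832, 35, 179]);
translate([83, 1040, 258]) cube([1832, 35, 179]);
translate([0, 83, 258]) cube([35, 909, 179]);
translate([1963, 83, 258]) cube([35, 909, 179]);
translate([203, 0, 437]) cube([70, 1075, 18]);
translate([393, 0, 437]) cube([70, 1075, 18]);
translate([583, 0, 437]) cube([70, 1075, 18]);
translate([773, 0, 437]) cube([70, 1075, 18]);
translate([963, 0, 437]) cube([70, 1075, 18]);
translate([1153, 0, 437]) cube([70, 1075, 18]);
translate([1343, 0, 437]) cube([70, 1075, 18]);
translate([1533, 0, 437]) cube([70, 1075, 18]);
translate([1723, 0, 437]) cube([70, 1075, 18]);


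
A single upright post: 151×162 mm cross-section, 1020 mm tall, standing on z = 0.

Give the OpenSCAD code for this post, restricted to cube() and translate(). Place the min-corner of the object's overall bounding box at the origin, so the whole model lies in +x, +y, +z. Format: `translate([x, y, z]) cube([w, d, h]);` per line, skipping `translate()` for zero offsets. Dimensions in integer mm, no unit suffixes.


cube([151, 162, 1020]);


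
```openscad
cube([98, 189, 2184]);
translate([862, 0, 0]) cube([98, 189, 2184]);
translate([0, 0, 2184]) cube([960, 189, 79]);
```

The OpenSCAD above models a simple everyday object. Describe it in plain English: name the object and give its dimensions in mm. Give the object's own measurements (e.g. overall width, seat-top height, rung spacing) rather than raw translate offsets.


A door frame. The clear opening is 764 mm wide and 2184 mm high. Two 98 mm wide jambs, 189 mm deep, stand either side of the opening from the floor to the top of the opening. A 79 mm thick head sits across the top of both jambs, spanning the full outside width of the frame.


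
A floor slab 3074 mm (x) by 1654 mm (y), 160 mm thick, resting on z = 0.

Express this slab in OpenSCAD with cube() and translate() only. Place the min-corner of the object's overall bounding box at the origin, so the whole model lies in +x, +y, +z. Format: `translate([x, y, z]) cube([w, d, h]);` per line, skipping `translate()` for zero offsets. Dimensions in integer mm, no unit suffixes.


cube([3074, 1654, 160]);


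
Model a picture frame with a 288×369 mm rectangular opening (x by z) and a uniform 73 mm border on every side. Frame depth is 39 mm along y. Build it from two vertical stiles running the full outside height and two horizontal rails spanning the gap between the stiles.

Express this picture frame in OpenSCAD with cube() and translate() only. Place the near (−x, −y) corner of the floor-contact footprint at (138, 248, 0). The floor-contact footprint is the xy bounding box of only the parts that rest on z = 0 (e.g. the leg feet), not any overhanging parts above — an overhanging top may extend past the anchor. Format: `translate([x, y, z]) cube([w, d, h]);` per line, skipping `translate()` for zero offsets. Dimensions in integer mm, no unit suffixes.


translate([138, 248, 0]) cube([73, 39, 515]);
translate([499, 248, 0]) cube([73, 39, 515]);
translate([211, 248, 0]) cube([288, 39, 73]);
translate([211, 248, 442]) cube([288, 39, 73]);


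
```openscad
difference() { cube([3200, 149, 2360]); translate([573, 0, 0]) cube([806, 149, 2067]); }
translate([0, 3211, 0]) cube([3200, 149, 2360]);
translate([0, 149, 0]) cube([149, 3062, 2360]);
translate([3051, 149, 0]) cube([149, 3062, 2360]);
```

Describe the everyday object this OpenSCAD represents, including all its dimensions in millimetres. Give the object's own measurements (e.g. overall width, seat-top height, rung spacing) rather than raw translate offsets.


A single room: four walls, each 2360 mm tall and 149 mm thick, enclosing an outside footprint 3200×3360 mm (x × y), no floor or roof. The front and back walls (−y and +y sides) run the full x-width; the side walls fit between their inner faces. A door opening 806 mm wide and 2067 mm tall is cut through the front wall from the floor up, its −x edge 573 mm from the wall's −x end.


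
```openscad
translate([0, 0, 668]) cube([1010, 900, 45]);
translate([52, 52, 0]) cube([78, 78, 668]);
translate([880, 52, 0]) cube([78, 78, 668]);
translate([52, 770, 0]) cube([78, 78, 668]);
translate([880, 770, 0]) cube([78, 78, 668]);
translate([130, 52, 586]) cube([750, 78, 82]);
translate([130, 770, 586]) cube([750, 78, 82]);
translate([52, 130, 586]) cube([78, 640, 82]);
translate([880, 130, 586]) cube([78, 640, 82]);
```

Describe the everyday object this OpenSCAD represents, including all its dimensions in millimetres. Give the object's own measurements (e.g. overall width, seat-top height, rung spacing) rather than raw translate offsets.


A table: top 1010 mm (x) × 900 mm (y), 45 mm thick, upper face at z = 713 mm, on four 78×78 mm square legs, each inset 52 mm from the nearest pair of top edges from z = 0 to the bottom of the top. Four apron rails, 78 mm thick and 82 mm tall, run between adjacent legs with their top edges flush with the underside of the top and their outer faces flush with the legs' outer faces.


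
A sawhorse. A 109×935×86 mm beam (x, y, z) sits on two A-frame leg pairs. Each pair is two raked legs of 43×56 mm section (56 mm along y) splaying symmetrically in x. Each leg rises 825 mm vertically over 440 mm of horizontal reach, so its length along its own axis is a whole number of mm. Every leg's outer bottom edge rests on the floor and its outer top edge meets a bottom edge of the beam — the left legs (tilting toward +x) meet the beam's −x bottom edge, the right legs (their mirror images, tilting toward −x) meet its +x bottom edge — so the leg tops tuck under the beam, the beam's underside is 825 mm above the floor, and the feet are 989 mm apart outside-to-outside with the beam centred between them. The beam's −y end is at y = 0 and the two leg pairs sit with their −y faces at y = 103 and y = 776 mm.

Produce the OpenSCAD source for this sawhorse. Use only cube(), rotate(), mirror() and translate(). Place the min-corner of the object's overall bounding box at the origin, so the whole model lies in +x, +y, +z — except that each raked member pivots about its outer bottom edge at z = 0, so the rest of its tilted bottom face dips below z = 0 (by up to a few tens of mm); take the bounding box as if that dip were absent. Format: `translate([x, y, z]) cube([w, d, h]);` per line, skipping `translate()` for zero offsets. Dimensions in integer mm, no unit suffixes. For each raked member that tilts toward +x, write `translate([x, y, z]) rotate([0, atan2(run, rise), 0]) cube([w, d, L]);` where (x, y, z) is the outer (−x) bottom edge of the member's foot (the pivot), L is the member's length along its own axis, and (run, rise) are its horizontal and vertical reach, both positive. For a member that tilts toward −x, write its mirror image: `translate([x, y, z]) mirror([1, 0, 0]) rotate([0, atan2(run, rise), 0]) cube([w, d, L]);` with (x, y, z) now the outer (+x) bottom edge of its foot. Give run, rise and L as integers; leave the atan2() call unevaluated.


translate([440, 0, 825]) cube([109, 935, 86]);
translate([0, 103, 0]) rotate([0, atan2(440, 825), 0]) cube([43, 56, 935]);
translate([989, 103, 0]) mirror([1, 0, 0]) rotate([0, atan2(440, 825), 0]) cube([43, 56, 935]);
translate([0, 776, 0]) rotate([0, atan2(440, 825), 0]) cube([43, 56, 935]);
translate([989, 776, 0]) mirror([1, 0, 0]) rotate([0, atan2(440, 825), 0]) cube([43, 56, 935]);


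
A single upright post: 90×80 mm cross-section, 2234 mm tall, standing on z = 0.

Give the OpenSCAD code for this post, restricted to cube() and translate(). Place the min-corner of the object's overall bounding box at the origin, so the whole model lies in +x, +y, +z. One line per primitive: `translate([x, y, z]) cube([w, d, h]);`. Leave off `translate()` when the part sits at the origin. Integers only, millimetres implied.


cube([90, 80, 2234]);


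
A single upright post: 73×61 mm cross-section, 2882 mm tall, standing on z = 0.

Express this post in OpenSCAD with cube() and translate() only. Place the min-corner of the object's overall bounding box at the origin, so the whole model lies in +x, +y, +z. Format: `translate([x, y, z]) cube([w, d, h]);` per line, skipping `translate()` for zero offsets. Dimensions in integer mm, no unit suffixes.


cube([73, 61, 2882]);


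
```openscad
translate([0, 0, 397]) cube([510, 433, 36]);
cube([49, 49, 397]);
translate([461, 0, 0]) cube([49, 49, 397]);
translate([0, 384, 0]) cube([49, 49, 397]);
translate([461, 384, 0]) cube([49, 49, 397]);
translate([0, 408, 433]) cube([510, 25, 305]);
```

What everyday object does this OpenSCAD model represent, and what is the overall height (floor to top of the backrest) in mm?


A chair. The overall height is 738 mm.

A slab on four corner posts with a tall panel at the back — a chair. The seat slab sits at z = 397 with thickness 36, and the 305 mm backrest starts at the seat top, so the overall height is 397 + 36 + 305 = 738 mm.


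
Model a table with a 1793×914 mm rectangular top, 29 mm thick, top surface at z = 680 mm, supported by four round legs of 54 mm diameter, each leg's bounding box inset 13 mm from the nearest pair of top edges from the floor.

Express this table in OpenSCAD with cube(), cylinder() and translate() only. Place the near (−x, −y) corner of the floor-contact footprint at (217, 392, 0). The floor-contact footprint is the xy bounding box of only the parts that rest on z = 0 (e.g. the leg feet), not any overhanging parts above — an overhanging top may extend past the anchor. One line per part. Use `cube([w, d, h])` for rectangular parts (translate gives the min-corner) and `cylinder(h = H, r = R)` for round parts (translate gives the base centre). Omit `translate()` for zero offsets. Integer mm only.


translate([204, 379, 651]) cube([1793, 914, 29]);
translate([244, 419, 0]) cylinder(h = 651, r = 27);
translate([1957, 419, 0]) cylinder(h = 651, r = 27);
translate([244, 1253, 0]) cylinder(h = 651, r = 27);
translate([1957, 1253, 0]) cylinder(h = 651, r = 27);


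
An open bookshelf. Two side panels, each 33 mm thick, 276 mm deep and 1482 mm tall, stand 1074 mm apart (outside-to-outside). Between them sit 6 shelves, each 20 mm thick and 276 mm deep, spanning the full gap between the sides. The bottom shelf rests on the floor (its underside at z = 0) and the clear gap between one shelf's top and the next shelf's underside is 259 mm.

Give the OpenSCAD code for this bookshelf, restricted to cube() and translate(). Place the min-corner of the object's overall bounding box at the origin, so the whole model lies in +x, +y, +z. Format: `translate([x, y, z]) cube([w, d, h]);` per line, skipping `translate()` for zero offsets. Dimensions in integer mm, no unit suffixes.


cube([33, 276, 1482]);
translate([1041, 0, 0]) cube([33, 276, 1482]);
translate([33, 0, 0]) cube([1008, 276, 20]);
translate([33, 0, 279]) cube([1008, 276, 20]);
translate([33, 0, 558]) cube([1008, 276, 20]);
translate([33, 0, 837]) cube([1008, 276, 20]);
translate([33, 0, 1116]) cube([1008, 276, 20]);
translate([33, 0, 1395]) cube([1008, 276, 20]);


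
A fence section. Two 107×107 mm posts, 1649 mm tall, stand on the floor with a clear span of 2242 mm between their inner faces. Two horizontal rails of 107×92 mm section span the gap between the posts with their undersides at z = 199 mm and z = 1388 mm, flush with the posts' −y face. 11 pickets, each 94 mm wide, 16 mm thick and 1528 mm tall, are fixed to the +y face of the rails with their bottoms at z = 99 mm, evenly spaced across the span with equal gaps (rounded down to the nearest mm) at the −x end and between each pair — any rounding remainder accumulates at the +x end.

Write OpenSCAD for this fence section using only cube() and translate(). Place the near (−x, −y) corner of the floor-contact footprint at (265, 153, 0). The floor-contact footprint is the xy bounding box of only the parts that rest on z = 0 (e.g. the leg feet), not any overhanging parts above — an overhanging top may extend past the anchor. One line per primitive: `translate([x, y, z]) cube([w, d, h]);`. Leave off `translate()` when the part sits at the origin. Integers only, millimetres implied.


translate([265, 153, 0]) cube([107, 107, 1649]);
translate([2614, 153, 0]) cube([107, 107, 1649]);
translate([372, 153, 199]) cube([2242, 107, 92]);
translate([372, 153, 1388]) cube([2242, 107, 92]);
translate([472, 260, 99]) cube([94, 16, 1528]);
translate([666, 260, 99]) cube([94, 16, 1528]);
translate([860, 260, 99]) cube([94, 16, 1528]);
translate([1054, 260, 99]) cube([94, 16, 1528]);
translate([1248, 260, 99]) cube([94, 16, 1528]);
translate([1442, 260, 99]) cube([94, 16, 1528]);
translate([1636, 260, 99]) cube([94, 16, 1528]);
translate([1830, 260, 99]) cube([94, 16, 1528]);
translate([2024, 260, 99]) cube([94, 16, 1528]);
translate([2218, 260, 99]) cube([94, 16, 1528]);
translate([2412, 260, 99]) cube([94, 16, 1528]);


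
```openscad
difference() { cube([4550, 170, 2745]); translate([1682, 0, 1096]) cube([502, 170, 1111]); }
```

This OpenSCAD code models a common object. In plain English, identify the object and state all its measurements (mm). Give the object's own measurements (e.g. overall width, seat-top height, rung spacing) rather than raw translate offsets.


A wall 4550 mm long (x), 170 mm thick (y), 2745 mm tall, with a rectangular window opening cut through it. The opening is 502 mm wide and 1111 mm tall; its sill is at z = 1096 mm and its near (−x) edge is 1682 mm from the wall's −x end. The opening passes through the full wall thickness.


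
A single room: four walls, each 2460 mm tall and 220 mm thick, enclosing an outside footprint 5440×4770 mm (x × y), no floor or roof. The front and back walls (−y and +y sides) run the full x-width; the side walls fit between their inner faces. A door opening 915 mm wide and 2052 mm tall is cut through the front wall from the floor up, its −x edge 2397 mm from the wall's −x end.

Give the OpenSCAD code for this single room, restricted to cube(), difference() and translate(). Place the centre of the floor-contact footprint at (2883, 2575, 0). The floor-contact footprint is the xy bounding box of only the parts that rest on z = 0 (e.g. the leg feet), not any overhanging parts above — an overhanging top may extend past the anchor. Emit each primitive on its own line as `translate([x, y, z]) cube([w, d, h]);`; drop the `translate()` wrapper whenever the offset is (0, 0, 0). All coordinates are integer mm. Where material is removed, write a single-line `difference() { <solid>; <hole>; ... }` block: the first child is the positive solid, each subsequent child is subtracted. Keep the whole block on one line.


difference() { translate([163, 190, 0]) cube([5440, 220, 2460]); translate([2560, 190, 0]) cube([915, 220, 2052]); }
translate([163, 4740, 0]) cube([5440, 220, 2460]);
translate([163, 410, 0]) cube([220, 4330, 2460]);
translate([5383, 410, 0]) cube([220, 4330, 2460]);


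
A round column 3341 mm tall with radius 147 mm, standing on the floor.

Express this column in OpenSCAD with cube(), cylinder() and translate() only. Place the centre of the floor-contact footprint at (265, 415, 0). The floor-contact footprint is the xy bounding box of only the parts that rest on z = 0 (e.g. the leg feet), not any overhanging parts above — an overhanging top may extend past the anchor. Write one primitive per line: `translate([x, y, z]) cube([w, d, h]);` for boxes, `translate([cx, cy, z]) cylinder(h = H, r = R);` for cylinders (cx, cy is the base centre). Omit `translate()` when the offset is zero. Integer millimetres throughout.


translate([265, 415, 0]) cylinder(h = 3341, r = 147);


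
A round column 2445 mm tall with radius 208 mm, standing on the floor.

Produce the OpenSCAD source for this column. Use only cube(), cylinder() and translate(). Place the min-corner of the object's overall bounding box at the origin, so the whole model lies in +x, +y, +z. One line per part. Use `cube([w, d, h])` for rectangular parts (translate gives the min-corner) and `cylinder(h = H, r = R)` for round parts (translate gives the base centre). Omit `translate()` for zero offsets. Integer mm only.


translate([208, 208, 0]) cylinder(h = 2445, r = 208);


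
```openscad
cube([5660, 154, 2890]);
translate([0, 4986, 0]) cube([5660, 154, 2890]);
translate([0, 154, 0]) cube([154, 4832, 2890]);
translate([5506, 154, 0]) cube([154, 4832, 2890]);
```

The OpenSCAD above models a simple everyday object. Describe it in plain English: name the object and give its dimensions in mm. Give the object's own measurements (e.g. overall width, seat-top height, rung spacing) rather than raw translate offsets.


The wall frame of a small rectangular building: four walls, each 2890 mm tall and 154 mm thick, enclosing a footprint 5660 mm (x) by 5140 mm (y) outside-to-outside, with no floor or roof. The front and back walls (the −y and +y sides) span the full width; the two side walls fit between them.


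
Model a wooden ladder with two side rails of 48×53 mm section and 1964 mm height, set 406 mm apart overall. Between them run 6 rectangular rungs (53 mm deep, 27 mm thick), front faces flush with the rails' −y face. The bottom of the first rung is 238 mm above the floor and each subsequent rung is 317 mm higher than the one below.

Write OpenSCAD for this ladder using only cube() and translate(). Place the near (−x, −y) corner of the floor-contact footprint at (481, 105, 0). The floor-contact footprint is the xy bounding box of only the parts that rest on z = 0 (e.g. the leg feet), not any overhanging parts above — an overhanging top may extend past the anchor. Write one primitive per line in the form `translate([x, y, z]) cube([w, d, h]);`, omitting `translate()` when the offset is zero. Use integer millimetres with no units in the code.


translate([481, 105, 0]) cube([48, 53, 1964]);
translate([839, 105, 0]) cube([48, 53, 1964]);
translate([529, 105, 238]) cube([310, 53, 27]);
translate([529, 105, 555]) cube([310, 53, 27]);
translate([529, 105, 872]) cube([310, 53, 27]);
translate([529, 105, 1189]) cube([310, 53, 27]);
translate([529, 105, 1506]) cube([310, 53, 27]);
translate([529, 105, 1823]) cube([310, 53, 27]);


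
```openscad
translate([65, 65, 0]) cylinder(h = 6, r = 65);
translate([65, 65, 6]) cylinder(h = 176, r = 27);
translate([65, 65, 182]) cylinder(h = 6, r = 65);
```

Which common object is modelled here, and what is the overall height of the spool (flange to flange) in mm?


A spool. The overall height is 188 mm.

Three coaxial cylinders, large–small–large — a spool. Two 6 mm flanges and a 176 mm core give 6 + 176 + 6 = 188 mm.


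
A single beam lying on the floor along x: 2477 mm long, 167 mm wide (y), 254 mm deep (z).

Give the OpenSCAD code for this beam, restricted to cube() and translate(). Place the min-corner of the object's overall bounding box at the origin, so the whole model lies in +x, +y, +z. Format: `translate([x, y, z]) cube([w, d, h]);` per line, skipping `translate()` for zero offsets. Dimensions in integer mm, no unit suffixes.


cube([2477, 167, 254]);


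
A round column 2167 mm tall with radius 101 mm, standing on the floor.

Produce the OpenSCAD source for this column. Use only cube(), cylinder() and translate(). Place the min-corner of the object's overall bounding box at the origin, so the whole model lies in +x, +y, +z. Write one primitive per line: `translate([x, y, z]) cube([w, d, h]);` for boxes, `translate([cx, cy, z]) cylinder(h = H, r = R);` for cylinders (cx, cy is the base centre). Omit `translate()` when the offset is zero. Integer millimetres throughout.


translate([101, 101, 0]) cylinder(h = 2167, r = 101);


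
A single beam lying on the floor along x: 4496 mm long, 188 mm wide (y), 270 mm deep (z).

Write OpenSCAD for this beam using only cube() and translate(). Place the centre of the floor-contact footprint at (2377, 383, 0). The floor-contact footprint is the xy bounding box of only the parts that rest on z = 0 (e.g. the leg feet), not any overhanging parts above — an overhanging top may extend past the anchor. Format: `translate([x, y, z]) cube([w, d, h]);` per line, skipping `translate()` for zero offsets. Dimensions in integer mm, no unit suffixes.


translate([129, 289, 0]) cube([4496, 188, 270]);


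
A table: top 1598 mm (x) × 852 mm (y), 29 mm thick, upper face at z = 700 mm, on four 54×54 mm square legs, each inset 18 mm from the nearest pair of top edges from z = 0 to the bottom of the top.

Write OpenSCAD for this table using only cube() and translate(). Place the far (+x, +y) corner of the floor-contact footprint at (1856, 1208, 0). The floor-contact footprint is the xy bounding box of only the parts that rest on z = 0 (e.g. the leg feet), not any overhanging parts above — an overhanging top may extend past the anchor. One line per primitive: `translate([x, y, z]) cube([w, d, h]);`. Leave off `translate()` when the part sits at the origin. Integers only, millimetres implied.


// leg_h = 700 - 29 = 671
translate([276, 374, 671]) cube([1598, 852, 29]);
translate([294, 392, 0]) cube([54, 54, 671]);
translate([1802, 392, 0]) cube([54, 54, 671]);
translate([294, 1154, 0]) cube([54, 54, 671]);
translate([1802, 1154, 0]) cube([54, 54, 671]);


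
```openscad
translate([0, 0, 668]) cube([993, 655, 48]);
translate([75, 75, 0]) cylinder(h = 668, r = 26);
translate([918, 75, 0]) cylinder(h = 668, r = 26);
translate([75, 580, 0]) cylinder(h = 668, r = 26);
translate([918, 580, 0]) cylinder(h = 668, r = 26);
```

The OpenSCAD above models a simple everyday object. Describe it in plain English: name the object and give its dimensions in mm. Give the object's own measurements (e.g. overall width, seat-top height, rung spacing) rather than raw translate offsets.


A rectangular dining table. The top is 993×655×48 mm with its upper surface at z = 716 mm. It stands on four round legs of 52 mm diameter, each leg's bounding box inset 49 mm from the nearest pair of top edges, running from the floor to the underside of the top.


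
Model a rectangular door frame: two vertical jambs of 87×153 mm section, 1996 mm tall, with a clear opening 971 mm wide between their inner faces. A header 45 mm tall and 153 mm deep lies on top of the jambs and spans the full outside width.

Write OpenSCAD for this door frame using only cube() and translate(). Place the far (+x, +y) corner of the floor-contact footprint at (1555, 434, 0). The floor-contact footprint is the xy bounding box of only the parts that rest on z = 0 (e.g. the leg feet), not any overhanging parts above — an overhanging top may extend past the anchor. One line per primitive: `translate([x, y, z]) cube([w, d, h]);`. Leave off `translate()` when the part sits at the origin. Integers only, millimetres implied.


translate([410, 281, 0]) cube([87, 153, 1996]);
translate([1468, 281, 0]) cube([87, 153, 1996]);
translate([410, 281, 1996]) cube([1145, 153, 45]);


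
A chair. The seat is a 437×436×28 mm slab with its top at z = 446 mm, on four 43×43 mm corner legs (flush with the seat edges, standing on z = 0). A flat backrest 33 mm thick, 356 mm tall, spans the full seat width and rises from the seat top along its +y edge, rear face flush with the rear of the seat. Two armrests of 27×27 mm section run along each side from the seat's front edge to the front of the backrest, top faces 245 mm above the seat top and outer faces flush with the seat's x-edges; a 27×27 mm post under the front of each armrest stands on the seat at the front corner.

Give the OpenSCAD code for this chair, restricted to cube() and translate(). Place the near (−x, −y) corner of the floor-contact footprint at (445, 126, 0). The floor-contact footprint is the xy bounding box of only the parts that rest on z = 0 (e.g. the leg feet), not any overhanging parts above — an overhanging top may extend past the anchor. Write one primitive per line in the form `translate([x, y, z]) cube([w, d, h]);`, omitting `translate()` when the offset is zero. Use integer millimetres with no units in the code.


// leg_h = 446 - 28 = 418
// arm post h = 245 - 27 = 218
translate([445, 126, 418]) cube([437, 436, 28]);
translate([445, 126, 0]) cube([43, 43, 418]);
translate([839, 126, 0]) cube([43, 43, 418]);
translate([445, 519, 0]) cube([43, 43, 418]);
translate([839, 519, 0]) cube([43, 43, 418]);
translate([445, 529, 446]) cube([437, 33, 356]);
translate([445, 126, 664]) cube([27, 403, 27]);
translate([855, 126, 664]) cube([27, 403, 27]);
translate([445, 126, 446]) cube([27, 27, 218]);
translate([855, 126, 446]) cube([27, 27, 218]);


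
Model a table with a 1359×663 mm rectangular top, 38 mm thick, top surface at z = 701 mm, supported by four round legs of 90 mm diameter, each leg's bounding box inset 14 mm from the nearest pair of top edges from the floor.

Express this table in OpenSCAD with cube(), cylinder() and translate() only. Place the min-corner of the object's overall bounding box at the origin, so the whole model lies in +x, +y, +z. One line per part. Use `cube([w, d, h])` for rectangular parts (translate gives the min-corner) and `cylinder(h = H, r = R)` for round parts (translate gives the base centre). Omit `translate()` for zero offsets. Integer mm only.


translate([0, 0, 663]) cube([1359, 663, 38]);
translate([59, 59, 0]) cylinder(h = 663, r = 45);
translate([1300, 59, 0]) cylinder(h = 663, r = 45);
translate([59, 604, 0]) cylinder(h = 663, r = 45);
translate([1300, 604, 0]) cylinder(h = 663, r = 45);


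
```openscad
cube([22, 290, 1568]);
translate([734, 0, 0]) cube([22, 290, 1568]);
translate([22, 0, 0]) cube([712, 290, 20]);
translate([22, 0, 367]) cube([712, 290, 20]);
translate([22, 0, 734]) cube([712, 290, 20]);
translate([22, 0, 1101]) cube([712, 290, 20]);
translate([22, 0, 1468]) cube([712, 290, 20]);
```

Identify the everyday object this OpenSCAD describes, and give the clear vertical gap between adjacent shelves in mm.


A bookshelf. The clear shelf gap is 347 mm.

Two tall side panels with 5 horizontal boards between them — a bookshelf. The first two shelf undersides are at z = 0 and z = 367; with shelf thickness 20, the clear gap is 367 − 0 − 20 = 347 mm.


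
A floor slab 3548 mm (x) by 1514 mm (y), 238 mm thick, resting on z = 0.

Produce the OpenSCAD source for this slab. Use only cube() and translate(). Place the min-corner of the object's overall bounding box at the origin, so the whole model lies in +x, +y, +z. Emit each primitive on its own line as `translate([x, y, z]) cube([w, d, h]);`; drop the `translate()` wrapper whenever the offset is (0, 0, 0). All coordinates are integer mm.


cube([3548, 1514, 238]);


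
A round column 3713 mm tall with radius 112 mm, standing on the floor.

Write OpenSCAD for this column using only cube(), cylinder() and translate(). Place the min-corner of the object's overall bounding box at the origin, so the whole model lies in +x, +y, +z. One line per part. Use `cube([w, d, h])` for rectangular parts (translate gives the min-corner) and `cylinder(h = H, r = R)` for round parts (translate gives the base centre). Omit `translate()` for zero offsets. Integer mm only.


translate([112, 112, 0]) cylinder(h = 3713, r = 112);


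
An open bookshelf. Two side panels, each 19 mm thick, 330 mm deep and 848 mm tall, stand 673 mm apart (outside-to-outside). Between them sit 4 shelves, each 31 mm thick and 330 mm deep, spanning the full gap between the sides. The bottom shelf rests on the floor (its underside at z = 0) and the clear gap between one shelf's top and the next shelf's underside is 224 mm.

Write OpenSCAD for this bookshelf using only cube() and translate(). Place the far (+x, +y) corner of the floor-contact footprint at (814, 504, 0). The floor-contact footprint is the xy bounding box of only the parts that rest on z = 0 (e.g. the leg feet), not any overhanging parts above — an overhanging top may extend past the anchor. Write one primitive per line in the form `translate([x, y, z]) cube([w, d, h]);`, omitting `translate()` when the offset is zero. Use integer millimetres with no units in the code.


translate([141, 174, 0]) cube([19, 330, 848]);
translate([795, 174, 0]) cube([19, 330, 848]);
translate([160, 174, 0]) cube([635, 330, 31]);
translate([160, 174, 255]) cube([635, 330, 31]);
translate([160, 174, 510]) cube([635, 330, 31]);
translate([160, 174, 765]) cube([635, 330, 31]);


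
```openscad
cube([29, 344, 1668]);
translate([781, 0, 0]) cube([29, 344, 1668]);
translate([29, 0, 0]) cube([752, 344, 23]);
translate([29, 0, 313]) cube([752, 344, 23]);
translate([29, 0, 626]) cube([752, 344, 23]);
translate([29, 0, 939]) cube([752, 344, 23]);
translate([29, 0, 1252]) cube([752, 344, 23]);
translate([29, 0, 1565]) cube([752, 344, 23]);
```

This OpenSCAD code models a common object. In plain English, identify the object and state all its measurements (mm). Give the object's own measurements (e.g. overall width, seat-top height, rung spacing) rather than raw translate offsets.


An open bookshelf. Two side panels, each 29 mm thick, 344 mm deep and 1668 mm tall, stand 810 mm apart (outside-to-outside). Between them sit 6 shelves, each 23 mm thick and 344 mm deep, spanning the full gap between the sides. The bottom shelf rests on the floor (its underside at z = 0) and the clear gap between one shelf's top and the next shelf's underside is 290 mm.


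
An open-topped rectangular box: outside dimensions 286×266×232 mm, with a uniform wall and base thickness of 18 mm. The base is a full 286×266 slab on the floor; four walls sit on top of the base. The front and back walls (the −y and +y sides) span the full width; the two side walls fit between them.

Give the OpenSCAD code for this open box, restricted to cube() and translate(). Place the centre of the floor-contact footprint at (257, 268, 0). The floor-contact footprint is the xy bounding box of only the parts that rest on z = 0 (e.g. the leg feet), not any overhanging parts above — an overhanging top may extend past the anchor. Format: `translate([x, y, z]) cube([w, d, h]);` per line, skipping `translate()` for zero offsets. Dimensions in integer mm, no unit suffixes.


translate([114, 135, 0]) cube([286, 266, 18]);
translate([114, 135, 18]) cube([286, 18, 214]);
translate([114, 383, 18]) cube([286, 18, 214]);
translate([114, 153, 18]) cube([18, 230, 214]);
translate([382, 153, 18]) cube([18, 230, 214]);


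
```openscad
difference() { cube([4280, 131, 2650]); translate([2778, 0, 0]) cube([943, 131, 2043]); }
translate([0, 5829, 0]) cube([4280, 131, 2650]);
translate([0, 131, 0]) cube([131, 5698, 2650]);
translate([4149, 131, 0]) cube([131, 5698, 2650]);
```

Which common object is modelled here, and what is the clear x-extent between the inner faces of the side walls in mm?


A single room. The interior width is 4018 mm.

Four walls enclosing a rectangle with a door in the front wall — a room. Outside width 4280 minus two 131 mm walls gives 4018 mm.


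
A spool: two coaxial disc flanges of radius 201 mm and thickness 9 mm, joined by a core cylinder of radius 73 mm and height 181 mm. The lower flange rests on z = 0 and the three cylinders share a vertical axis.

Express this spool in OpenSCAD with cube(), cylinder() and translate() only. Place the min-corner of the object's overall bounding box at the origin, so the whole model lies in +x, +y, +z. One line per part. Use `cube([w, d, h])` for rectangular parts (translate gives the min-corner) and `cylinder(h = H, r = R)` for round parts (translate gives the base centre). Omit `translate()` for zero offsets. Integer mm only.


translate([201, 201, 0]) cylinder(h = 9, r = 201);
translate([201, 201, 9]) cylinder(h = 181, r = 73);
translate([201, 201, 190]) cylinder(h = 9, r = 201);


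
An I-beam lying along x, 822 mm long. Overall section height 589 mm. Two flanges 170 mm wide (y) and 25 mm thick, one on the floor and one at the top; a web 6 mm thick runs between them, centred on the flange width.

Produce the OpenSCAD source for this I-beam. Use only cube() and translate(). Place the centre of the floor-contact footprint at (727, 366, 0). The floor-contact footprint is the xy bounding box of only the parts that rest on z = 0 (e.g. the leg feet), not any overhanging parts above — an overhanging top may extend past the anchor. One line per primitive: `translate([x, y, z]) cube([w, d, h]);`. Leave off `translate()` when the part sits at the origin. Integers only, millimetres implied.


translate([316, 281, 0]) cube([822, 170, 25]);
translate([316, 363, 25]) cube([822, 6, 539]);
translate([316, 281, 564]) cube([822, 170, 25]);


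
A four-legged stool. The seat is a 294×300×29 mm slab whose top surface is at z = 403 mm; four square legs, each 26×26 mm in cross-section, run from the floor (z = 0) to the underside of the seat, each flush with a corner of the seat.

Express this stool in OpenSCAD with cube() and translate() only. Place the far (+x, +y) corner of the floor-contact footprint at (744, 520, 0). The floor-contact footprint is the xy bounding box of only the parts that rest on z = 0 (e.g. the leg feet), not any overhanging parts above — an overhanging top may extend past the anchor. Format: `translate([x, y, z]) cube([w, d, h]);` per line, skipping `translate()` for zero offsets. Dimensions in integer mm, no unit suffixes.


translate([450, 220, 374]) cube([294, 300, 29]);
translate([450, 220, 0]) cube([26, 26, 374]);
translate([718, 220, 0]) cube([26, 26, 374]);
translate([450, 494, 0]) cube([26, 26, 374]);
translate([718, 494, 0]) cube([26, 26, 374]);


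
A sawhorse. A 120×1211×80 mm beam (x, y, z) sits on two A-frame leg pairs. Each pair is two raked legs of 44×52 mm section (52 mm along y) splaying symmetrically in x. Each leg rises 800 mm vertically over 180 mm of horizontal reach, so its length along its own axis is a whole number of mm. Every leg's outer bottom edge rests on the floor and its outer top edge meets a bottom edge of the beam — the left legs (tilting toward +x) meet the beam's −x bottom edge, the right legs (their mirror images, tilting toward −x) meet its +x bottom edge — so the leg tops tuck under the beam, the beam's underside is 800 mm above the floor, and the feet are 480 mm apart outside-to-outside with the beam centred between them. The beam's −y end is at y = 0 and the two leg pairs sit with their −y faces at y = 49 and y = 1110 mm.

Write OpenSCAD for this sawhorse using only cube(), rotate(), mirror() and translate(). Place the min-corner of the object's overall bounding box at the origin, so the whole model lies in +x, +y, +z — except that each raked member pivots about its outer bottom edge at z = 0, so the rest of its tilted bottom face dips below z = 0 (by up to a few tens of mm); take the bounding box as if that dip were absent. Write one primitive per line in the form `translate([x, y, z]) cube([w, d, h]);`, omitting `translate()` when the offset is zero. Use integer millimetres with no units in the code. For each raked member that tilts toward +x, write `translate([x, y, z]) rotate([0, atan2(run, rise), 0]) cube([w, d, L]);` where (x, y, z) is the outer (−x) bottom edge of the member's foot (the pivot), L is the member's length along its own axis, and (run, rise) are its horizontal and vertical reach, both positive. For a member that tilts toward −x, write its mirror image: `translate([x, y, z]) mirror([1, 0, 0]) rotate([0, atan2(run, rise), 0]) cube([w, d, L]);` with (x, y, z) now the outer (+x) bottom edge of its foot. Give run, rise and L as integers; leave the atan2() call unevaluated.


translate([180, 0, 800]) cube([120, 1211, 80]);
translate([0, 49, 0]) rotate([0, atan2(180, 800), 0]) cube([44, 52, 820]);
translate([480, 49, 0]) mirror([1, 0, 0]) rotate([0, atan2(180, 800), 0]) cube([44, 52, 820]);
translate([0, 1110, 0]) rotate([0, atan2(180, 800), 0]) cube([44, 52, 820]);
translate([480, 1110, 0]) mirror([1, 0, 0]) rotate([0, atan2(180, 800), 0]) cube([44, 52, 820]);


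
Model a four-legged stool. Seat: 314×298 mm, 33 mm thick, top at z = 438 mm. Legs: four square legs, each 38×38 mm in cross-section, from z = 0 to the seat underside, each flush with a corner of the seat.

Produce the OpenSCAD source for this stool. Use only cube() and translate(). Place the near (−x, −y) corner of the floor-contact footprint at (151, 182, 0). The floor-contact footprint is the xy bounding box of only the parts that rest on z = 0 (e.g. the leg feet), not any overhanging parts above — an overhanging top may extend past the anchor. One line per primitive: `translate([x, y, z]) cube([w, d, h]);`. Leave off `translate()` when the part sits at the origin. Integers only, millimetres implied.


// leg_h = 438 - 33 = 405
translate([151, 182, 405]) cube([314, 298, 33]);
translate([151, 182, 0]) cube([38, 38, 405]);
translate([427, 182, 0]) cube([38, 38, 405]);
translate([151, 442, 0]) cube([38, 38, 405]);
translate([427, 442, 0]) cube([38, 38, 405]);


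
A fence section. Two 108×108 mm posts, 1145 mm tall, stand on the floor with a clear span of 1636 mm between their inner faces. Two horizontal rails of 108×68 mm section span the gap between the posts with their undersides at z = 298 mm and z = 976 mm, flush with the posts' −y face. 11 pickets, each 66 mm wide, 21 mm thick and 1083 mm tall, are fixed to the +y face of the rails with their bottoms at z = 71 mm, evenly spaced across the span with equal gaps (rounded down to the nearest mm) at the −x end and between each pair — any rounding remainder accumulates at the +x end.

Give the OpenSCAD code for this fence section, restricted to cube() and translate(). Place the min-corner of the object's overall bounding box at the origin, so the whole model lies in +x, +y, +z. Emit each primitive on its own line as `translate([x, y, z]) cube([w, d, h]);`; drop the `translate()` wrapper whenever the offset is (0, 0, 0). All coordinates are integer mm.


cube([108, 108, 1145]);
translate([1744, 0, 0]) cube([108, 108, 1145]);
translate([108, 0, 298]) cube([1636, 108, 68]);
translate([108, 0, 976]) cube([1636, 108, 68]);
translate([183, 108, 71]) cube([66, 21, 1083]);
translate([324, 108, 71]) cube([66, 21, 1083]);
translate([465, 108, 71]) cube([66, 21, 1083]);
translate([606, 108, 71]) cube([66, 21, 1083]);
translate([747, 108, 71]) cube([66, 21, 1083]);
translate([888, 108, 71]) cube([66, 21, 1083]);
translate([1029, 108, 71]) cube([66, 21, 1083]);
translate([1170, 108, 71]) cube([66, 21, 1083]);
translate([1311, 108, 71]) cube([66, 21, 1083]);
translate([1452, 108, 71]) cube([66, 21, 1083]);
translate([1593, 108, 71]) cube([66, 21, 1083]);


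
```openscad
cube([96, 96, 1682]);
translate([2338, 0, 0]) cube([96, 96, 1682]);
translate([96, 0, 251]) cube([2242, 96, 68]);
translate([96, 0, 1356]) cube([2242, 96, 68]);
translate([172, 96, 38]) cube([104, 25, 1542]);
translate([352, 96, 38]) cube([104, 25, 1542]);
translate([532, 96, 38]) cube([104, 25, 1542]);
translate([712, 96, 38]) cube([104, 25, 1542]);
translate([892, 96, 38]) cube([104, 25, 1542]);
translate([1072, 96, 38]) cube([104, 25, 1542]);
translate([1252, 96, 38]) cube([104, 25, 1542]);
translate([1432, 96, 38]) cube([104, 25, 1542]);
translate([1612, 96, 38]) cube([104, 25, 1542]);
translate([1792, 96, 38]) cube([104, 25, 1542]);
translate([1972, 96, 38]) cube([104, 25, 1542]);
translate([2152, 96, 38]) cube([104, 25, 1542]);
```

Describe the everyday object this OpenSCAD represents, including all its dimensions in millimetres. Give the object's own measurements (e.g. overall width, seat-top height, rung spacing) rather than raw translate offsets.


A fence section. Two 96×96 mm posts, 1682 mm tall, stand on the floor with a clear span of 2242 mm between their inner faces. Two horizontal rails of 96×68 mm section span the gap between the posts with their undersides at z = 251 mm and z = 1356 mm, flush with the posts' −y face. 12 pickets, each 104 mm wide, 25 mm thick and 1542 mm tall, are fixed to the +y face of the rails with their bottoms at z = 38 mm, spaced across the span with a 76 mm gap after the −x post and between neighbouring pickets, with 82 mm left before the +x post.
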